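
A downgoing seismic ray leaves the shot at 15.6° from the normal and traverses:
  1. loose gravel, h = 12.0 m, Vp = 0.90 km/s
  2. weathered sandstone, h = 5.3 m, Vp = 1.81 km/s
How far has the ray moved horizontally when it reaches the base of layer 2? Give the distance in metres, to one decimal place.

Apply Snell's law at each interface; in layer i the horizontal offset is hᵢ·tan θᵢ.
Layer 1: θ = 15.60°; offset = 12.0·tan 15.60° = 3.350 m.
Layer 2: sin θ = 1.81·sin 15.6°/0.90 = 0.5408, θ = 32.74°; offset = 5.3·tan 32.74° = 3.408 m.
Total horizontal offset = 6.758 m.

6.8 m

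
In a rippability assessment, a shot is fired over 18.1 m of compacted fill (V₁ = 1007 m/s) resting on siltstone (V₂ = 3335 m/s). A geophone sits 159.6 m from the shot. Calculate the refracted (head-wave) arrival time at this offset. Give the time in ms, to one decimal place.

82.1 ms

t = x/V₂ + 2h·√(V₂²−V₁²)/(V₁V₂).
√(V₂²−V₁²) = √(3335²−1007²) = 3179.3 m/s; delay term = 2·18.1·3179.3/(1007·3335) = 0.03427 s.
t = 159.6/3335 + 0.03427 = 0.08213 s.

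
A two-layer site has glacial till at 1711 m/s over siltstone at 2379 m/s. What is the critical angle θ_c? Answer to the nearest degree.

Critical incidence: sin θ_c = V₁/V₂ = 1711/2379 = 0.7192.
θ_c = arcsin 0.7192 = 45.99°.

46°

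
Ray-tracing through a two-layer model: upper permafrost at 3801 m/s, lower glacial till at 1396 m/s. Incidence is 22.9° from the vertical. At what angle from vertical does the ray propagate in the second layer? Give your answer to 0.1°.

8.2°

sin θ₁/V₁ = sin θ₂/V₂ ⇒ sin θ₂ = 1396·sin 22.9°/3801 = 1396·0.3891/3801 = 0.1429.
θ₂ = arcsin 0.1429 = 8.22° from the normal.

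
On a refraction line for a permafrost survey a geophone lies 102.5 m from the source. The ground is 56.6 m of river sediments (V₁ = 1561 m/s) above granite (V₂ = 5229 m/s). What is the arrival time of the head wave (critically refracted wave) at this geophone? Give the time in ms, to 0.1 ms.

88.8 ms

θ_c = arcsin(V₁/V₂) = arcsin(1561/5229) = 17.37°, cos θ_c = 0.9544.
Intercept time tᵢ = 2h cos θ_c / V₁ = 2·56.6·0.9544/1561 = 0.06921 s.
t = x/V₂ + tᵢ = 102.5/5229 + 0.06921 = 0.08881 s.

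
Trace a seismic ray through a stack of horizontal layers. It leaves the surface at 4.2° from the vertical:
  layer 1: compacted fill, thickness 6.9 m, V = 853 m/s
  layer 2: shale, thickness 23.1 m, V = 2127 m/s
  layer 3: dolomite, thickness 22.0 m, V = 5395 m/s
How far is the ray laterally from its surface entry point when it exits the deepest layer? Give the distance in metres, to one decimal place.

16.3 m

p = sin θ₁/V₁ = sin 4.2°/853 = 8.5860e-05 s/m is conserved through the stack.
Layer 1: θ = 4.20°; offset = 6.9·tan 4.20° = 0.507 m.
Layer 2: sin θ = p·2127 = 0.1826 → θ = 10.52°; offset = 23.1·tan 10.52° = 4.291 m.
Layer 3: sin θ = p·5395 = 0.4632 → θ = 27.59°; offset = 22.0·tan 27.59° = 11.499 m.
Total horizontal offset = 16.296 m.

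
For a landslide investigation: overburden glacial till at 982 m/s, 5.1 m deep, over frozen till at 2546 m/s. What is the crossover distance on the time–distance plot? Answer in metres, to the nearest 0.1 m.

x_cross = 2h·√((V₂+V₁)/(V₂−V₁)).
(V₂+V₁)/(V₂−V₁) = (2546+982)/(2546−982) = 2.2558; √ = 1.5019.
x_cross = 2·5.1·1.5019 = 15.32 m.

15.3 m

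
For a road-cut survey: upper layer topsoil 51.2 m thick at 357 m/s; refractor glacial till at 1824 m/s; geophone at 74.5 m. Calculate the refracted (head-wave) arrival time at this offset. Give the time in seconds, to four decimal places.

θ_c = arcsin(V₁/V₂) = arcsin(357/1824) = 11.29°, cos θ_c = 0.9807.
Intercept time tᵢ = 2h cos θ_c / V₁ = 2·51.2·0.9807/357 = 0.28129 s.
t = x/V₂ + tᵢ = 74.5/1824 + 0.28129 = 0.32213 s.

0.3221 s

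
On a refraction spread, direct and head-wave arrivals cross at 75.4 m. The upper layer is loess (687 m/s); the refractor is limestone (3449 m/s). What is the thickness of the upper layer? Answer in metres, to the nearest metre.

h = (x_cross/2)·√((V₂−V₁)/(V₂+V₁)).
(V₂−V₁)/(V₂+V₁) = (3449−687)/(3449+687) = 0.6678; √ = 0.8172.
h = (75.4/2)·0.8172 = 30.81 m.

31 m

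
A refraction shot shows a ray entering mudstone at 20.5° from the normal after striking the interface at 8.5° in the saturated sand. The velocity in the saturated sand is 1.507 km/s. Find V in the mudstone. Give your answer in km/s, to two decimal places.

3.57 km/s

Snell's law: sin 8.5°/V₁ = sin 20.5°/V₂.
V₂ = V₁·sin 20.5°/sin 8.5° = 1.507 × 2.3693 = 3.57 km/s.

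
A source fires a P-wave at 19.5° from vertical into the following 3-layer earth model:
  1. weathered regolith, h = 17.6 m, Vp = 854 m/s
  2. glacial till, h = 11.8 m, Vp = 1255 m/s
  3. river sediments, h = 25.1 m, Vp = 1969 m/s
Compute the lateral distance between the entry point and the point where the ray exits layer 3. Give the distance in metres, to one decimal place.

43.1 m

Apply Snell's law at each interface; in layer i the horizontal offset is hᵢ·tan θᵢ.
Layer 1: θ = 19.50°; offset = 17.6·tan 19.50° = 6.232 m.
Layer 2: sin θ = 1255·sin 19.5°/854 = 0.4905, θ = 29.38°; offset = 11.8·tan 29.38° = 6.643 m.
Layer 3: sin θ = 1969·sin 19.5°/854 = 0.7696, θ = 50.32°; offset = 25.1·tan 50.32° = 30.255 m.
Summing the layer offsets gives 43.131 m.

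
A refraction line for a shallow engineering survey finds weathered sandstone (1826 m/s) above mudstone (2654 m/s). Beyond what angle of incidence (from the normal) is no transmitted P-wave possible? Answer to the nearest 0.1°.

43.5°

At critical incidence the refracted ray runs along the interface (θ₂ = 90°), so sin θ_c = V₁/V₂.
θ_c = arcsin(1826/2654) = arcsin 0.6880 = 43.47°.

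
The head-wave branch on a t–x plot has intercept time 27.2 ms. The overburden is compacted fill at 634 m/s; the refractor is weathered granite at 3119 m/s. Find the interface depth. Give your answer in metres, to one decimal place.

h = tᵢ·V₁·V₂ / (2·√(V₂²−V₁²)).
√(V₂²−V₁²) = √(3119² − 634²) = 3053.9 m/s.
h = 0.0272 s × 634 × 3119 / (2 × 3053.9) = 8.81 m.

8.8 m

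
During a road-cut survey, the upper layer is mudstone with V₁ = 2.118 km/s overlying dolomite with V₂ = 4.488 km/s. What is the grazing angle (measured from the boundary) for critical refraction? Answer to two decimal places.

61.84°

Critical incidence: sin θ_c = V₁/V₂ = 2.118/4.488 = 0.4719.
θ_c = arcsin 0.4719 = 28.16°.
Measured from the interface: 90° − 28.16° = 61.84°.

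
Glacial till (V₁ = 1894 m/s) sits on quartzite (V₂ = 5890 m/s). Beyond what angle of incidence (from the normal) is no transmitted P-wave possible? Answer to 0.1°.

18.8°

At critical incidence the refracted ray runs along the interface (θ₂ = 90°), so sin θ_c = V₁/V₂.
θ_c = arcsin(1894/5890) = arcsin 0.3216 = 18.76°.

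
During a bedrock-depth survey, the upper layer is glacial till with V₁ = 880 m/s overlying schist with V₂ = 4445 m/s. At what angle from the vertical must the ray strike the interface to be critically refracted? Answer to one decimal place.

11.4°

At critical incidence the refracted ray runs along the interface (θ₂ = 90°), so sin θ_c = V₁/V₂.
θ_c = arcsin(880/4445) = arcsin 0.1980 = 11.42°.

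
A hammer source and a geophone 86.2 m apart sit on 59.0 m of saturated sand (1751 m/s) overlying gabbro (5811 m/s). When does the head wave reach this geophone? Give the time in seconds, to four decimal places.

0.0791 s

θ_c = arcsin(V₁/V₂) = arcsin(1751/5811) = 17.54°, cos θ_c = 0.9535.
Intercept time tᵢ = 2h cos θ_c / V₁ = 2·59.0·0.9535/1751 = 0.06426 s.
t = x/V₂ + tᵢ = 86.2/5811 + 0.06426 = 0.07909 s.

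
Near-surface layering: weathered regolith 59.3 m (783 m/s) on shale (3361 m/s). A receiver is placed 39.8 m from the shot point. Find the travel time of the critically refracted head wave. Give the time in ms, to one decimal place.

159.1 ms

θ_c = arcsin(V₁/V₂) = arcsin(783/3361) = 13.47°, cos θ_c = 0.9725.
Intercept time tᵢ = 2h cos θ_c / V₁ = 2·59.3·0.9725/783 = 0.14730 s.
t = x/V₂ + tᵢ = 39.8/3361 + 0.14730 = 0.15914 s.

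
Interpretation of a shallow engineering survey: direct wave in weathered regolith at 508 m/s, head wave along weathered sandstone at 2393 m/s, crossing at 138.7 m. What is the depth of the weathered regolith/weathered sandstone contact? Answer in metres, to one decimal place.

55.9 m

x_cross = 2h·√((V₂+V₁)/(V₂−V₁)) → h = x_cross / (2·√((V₂+V₁)/(V₂−V₁))).
√((V₂+V₁)/(V₂−V₁)) = √((2393+508)/(2393−508)) = 1.2406.
h = 138.7 / (2·1.2406) = 55.90 m.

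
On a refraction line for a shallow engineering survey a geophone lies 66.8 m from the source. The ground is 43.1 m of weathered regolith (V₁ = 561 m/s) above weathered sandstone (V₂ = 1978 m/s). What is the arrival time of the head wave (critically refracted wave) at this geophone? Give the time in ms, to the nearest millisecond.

181 ms

θ_c = arcsin(V₁/V₂) = arcsin(561/1978) = 16.48°, cos θ_c = 0.9589.
Intercept time tᵢ = 2h cos θ_c / V₁ = 2·43.1·0.9589/561 = 0.14734 s.
t = x/V₂ + tᵢ = 66.8/1978 + 0.14734 = 0.18112 s.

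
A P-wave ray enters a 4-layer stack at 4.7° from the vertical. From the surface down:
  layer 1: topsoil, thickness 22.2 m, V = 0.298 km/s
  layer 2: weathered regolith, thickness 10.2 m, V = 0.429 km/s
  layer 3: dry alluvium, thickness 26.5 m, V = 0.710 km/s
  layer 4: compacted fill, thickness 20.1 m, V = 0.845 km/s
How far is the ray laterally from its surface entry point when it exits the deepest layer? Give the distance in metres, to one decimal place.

p = sin θ₁/V₁ = sin 4.7°/0.298 = 2.7496e-01 s/km is conserved through the stack.
Layer 1: θ = 4.70°; offset = 22.2·tan 4.70° = 1.825 m.
Layer 2: sin θ = p·0.429 = 0.1180 → θ = 6.77°; offset = 10.2·tan 6.77° = 1.212 m.
Layer 3: sin θ = p·0.710 = 0.1952 → θ = 11.26°; offset = 26.5·tan 11.26° = 5.275 m.
Layer 4: sin θ = p·0.845 = 0.2323 → θ = 13.44°; offset = 20.1·tan 13.44° = 4.801 m.
Σ offsets = 13.113 m.

13.1 m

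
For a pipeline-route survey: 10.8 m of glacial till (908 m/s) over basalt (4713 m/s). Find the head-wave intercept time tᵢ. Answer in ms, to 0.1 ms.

tᵢ = 2h·√(V₂²−V₁²)/(V₁V₂).
√(V₂²−V₁²) = √(4713²−908²) = 4624.7 m/s.
tᵢ = 2·10.8·4624.7/(908·4713) = 0.02334 s.

23.3 ms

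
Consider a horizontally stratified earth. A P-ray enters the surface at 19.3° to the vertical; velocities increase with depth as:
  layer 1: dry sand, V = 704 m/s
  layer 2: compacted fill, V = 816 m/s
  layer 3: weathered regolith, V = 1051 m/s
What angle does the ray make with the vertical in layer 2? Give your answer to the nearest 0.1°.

Ray parameter p = sin 19.3° / 704 = 4.6948e-04 s/m.
sin θ_2 = p·V_2 = 4.6948e-04 × 816 = 0.3831.
θ_2 = arcsin 0.3831 = 22.53°.

22.5°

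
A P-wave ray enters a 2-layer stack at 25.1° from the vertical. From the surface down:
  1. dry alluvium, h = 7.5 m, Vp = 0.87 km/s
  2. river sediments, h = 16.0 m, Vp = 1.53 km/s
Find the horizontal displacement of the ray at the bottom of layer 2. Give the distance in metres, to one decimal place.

Apply Snell's law at each interface; in layer i the horizontal offset is hᵢ·tan θᵢ.
Layer 1: θ = 25.10°; offset = 7.5·tan 25.10° = 3.513 m.
Layer 2: sin θ = 1.53·sin 25.1°/0.87 = 0.7460, θ = 48.25°; offset = 16.0·tan 48.25° = 17.924 m.
Σ offsets = 21.437 m.

21.4 m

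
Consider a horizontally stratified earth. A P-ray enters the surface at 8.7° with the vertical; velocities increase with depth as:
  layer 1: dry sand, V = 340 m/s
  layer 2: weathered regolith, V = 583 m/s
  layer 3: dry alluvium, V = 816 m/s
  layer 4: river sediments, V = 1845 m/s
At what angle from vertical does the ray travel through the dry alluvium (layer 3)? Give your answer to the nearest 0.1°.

21.3°

Ray parameter p = sin 8.7° / 340 = 4.4488e-04 s/m.
sin θ_3 = p·V_3 = 4.4488e-04 × 816 = 0.3630.
θ_3 = 21.29° from the vertical.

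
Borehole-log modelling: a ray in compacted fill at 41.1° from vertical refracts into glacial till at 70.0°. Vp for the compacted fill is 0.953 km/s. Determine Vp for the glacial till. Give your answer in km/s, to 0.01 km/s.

1.36 km/s

sin 41.1° = 0.6574; sin 70.0° = 0.9397.
V₂ = V₁·(sin θ₂/sin θ₁) = 0.953·(0.9397/0.6574) = 1.36 km/s.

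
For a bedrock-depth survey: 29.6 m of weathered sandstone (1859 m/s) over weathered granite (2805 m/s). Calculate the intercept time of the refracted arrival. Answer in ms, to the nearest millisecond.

θ_c = arcsin(V₁/V₂) = arcsin(1859/2805) = 41.51°; cos θ_c = 0.7488.
tᵢ = 2h·cos θ_c / V₁ = 2·29.6·0.7488 / 1859 = 0.02385 s.

24 ms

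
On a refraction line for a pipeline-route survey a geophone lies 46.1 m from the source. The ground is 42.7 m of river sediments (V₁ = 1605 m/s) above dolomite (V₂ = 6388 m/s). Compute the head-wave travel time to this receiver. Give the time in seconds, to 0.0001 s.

t = x/V₂ + 2h·√(V₂²−V₁²)/(V₁V₂).
√(V₂²−V₁²) = √(6388²−1605²) = 6183.1 m/s; delay term = 2·42.7·6183.1/(1605·6388) = 0.05150 s.
t = 46.1/6388 + 0.05150 = 0.05872 s.

0.0587 s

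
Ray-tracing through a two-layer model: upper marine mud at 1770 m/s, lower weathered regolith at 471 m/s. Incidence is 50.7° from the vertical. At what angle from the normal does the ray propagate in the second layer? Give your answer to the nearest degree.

12°

sin θ₁/V₁ = sin θ₂/V₂ ⇒ sin θ₂ = 471·sin 50.7°/1770 = 471·0.7738/1770 = 0.2059.
θ₂ = arcsin 0.2059 = 11.88° from the normal.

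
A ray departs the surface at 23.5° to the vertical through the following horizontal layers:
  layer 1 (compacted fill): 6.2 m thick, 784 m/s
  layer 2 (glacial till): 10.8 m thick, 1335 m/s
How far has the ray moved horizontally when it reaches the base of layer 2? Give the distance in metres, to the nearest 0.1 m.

p = sin θ₁/V₁ = sin 23.5°/784 = 5.0861e-04 s/m is conserved through the stack.
Layer 1: θ = 23.50°; offset = 6.2·tan 23.50° = 2.696 m.
Layer 2: sin θ = p·1335 = 0.6790 → θ = 42.76°; offset = 10.8·tan 42.76° = 9.989 m.
Σ offsets = 12.684 m.

12.7 m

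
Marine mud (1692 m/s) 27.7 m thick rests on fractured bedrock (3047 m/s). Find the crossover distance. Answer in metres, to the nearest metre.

104 m

θ_c = arcsin(1692/3047) = 33.73°, so cos θ_c = 0.8316 and tᵢ = 2h cos θ_c/V₁ = 0.0272 s.
At crossover x/V₁ = x/V₂ + tᵢ ⇒ x = tᵢ/(1/V₁ − 1/V₂) = 0.02723/(5.9102e-04 − 3.2819e-04) = 103.61 m.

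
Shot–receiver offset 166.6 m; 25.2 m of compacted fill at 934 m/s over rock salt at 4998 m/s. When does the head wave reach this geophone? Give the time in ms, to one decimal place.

θ_c = arcsin(V₁/V₂) = arcsin(934/4998) = 10.77°, cos θ_c = 0.9824.
Intercept time tᵢ = 2h cos θ_c / V₁ = 2·25.2·0.9824/934 = 0.05301 s.
t = x/V₂ + tᵢ = 166.6/4998 + 0.05301 = 0.08634 s.

86.3 ms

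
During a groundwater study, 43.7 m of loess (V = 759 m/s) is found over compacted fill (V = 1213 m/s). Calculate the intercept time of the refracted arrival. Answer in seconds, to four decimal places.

0.0898 s

θ_c = arcsin(V₁/V₂) = arcsin(759/1213) = 38.74°; cos θ_c = 0.7800.
tᵢ = 2h·cos θ_c / V₁ = 2·43.7·0.7800 / 759 = 0.08982 s.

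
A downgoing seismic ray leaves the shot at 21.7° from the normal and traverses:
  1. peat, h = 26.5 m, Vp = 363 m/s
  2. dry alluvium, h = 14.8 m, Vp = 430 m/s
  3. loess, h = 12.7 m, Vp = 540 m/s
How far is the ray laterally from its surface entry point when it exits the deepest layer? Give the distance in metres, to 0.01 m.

26.12 m

Apply Snell's law at each interface; in layer i the horizontal offset is hᵢ·tan θᵢ.
Layer 1: θ = 21.70°; offset = 26.5·tan 21.70° = 10.5456 m.
Layer 2: sin θ = 430·sin 21.7°/363 = 0.4380, θ = 25.98°; offset = 14.8·tan 25.98° = 7.2107 m.
Layer 3: sin θ = 540·sin 21.7°/363 = 0.5500, θ = 33.37°; offset = 12.7·tan 33.37° = 8.3644 m.
Summing the layer offsets gives 26.1208 m.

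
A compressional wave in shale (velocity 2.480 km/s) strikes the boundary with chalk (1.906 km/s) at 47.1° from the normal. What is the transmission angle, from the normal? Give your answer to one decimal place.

34.3°

sin θ₁/V₁ = sin θ₂/V₂ ⇒ sin θ₂ = 1.906·sin 47.1°/2.480 = 1.906·0.7325/2.480 = 0.5630.
θ₂ = sin⁻¹(0.5630) = 34.26° (from vertical).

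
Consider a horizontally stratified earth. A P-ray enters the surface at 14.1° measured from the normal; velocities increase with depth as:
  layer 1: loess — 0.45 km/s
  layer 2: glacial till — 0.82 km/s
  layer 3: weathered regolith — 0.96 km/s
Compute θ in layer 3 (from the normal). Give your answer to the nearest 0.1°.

Snell's law across each interface conserves sin θ / V, so sin θ_3 = V_3·sin θ₁/V₁.
sin θ_3 = 0.96 × sin 14.1° / 0.45 = 0.5197.
θ_3 = 31.31° from the vertical.

31.3°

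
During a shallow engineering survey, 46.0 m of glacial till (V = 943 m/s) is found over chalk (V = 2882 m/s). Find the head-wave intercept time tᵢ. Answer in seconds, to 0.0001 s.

0.0922 s

θ_c = arcsin(V₁/V₂) = arcsin(943/2882) = 19.10°; cos θ_c = 0.9450.
tᵢ = 2h·cos θ_c / V₁ = 2·46.0·0.9450 / 943 = 0.09219 s.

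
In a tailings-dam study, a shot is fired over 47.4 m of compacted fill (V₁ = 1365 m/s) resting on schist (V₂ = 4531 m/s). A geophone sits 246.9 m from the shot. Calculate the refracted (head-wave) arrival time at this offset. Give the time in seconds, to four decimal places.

t = x/V₂ + 2h·√(V₂²−V₁²)/(V₁V₂).
√(V₂²−V₁²) = √(4531²−1365²) = 4320.5 m/s; delay term = 2·47.4·4320.5/(1365·4531) = 0.06622 s.
t = 246.9/4531 + 0.06622 = 0.12072 s.

0.1207 s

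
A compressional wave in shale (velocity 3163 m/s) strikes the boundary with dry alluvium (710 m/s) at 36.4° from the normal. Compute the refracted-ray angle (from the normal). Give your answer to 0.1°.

7.7°

Snell's law: sin θ₂ = (V₂/V₁)·sin θ₁ = (710/3163)·sin 36.4° = 0.1332.
θ₂ = sin⁻¹(0.1332) = 7.65° (from vertical).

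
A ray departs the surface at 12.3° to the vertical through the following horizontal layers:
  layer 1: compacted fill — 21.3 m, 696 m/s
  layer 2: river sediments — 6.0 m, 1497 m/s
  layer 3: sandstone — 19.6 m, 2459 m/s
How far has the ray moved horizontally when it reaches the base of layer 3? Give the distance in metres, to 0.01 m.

30.14 m

p = sin θ₁/V₁ = sin 12.3°/696 = 3.0608e-04 s/m is conserved through the stack.
Layer 1: θ = 12.30°; offset = 21.3·tan 12.30° = 4.6442 m.
Layer 2: sin θ = p·1497 = 0.4582 → θ = 27.27°; offset = 6.0·tan 27.27° = 3.0930 m.
Layer 3: sin θ = p·2459 = 0.7526 → θ = 48.82°; offset = 19.6·tan 48.82° = 22.4048 m.
Σ offsets = 30.1419 m.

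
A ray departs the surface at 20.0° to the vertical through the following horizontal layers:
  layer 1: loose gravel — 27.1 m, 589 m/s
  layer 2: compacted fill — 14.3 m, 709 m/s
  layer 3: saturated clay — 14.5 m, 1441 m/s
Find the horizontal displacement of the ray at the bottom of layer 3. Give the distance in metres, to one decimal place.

38.5 m

p = sin θ₁/V₁ = sin 20.0°/589 = 5.8068e-04 s/m is conserved through the stack.
Layer 1: θ = 20.00°; offset = 27.1·tan 20.00° = 9.864 m.
Layer 2: sin θ = p·709 = 0.4117 → θ = 24.31°; offset = 14.3·tan 24.31° = 6.460 m.
Layer 3: sin θ = p·1441 = 0.8368 → θ = 56.80°; offset = 14.5·tan 56.80° = 22.158 m.
Total horizontal offset = 38.482 m.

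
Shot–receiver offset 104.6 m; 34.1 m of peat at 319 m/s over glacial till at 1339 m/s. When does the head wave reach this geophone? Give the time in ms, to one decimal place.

t = x/V₂ + 2h·√(V₂²−V₁²)/(V₁V₂).
√(V₂²−V₁²) = √(1339²−319²) = 1300.4 m/s; delay term = 2·34.1·1300.4/(319·1339) = 0.20764 s.
t = 104.6/1339 + 0.20764 = 0.28576 s.

285.8 ms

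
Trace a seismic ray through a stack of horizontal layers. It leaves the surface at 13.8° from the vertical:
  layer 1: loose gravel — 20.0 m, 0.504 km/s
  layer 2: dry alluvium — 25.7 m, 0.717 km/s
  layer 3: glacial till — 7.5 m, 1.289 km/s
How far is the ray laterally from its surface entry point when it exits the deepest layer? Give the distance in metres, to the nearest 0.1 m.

Apply Snell's law at each interface; in layer i the horizontal offset is hᵢ·tan θᵢ.
Layer 1: θ = 13.80°; offset = 20.0·tan 13.80° = 4.912 m.
Layer 2: sin θ = 0.717·sin 13.8°/0.504 = 0.3393, θ = 19.84°; offset = 25.7·tan 19.84° = 9.271 m.
Layer 3: sin θ = 1.289·sin 13.8°/0.504 = 0.6101, θ = 37.59°; offset = 7.5·tan 37.59° = 5.774 m.
Total horizontal offset = 19.958 m.

20.0 m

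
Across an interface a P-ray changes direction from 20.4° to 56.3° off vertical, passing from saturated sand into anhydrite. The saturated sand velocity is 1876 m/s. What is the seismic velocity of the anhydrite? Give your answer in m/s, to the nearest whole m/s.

Snell's law: sin 20.4°/V₁ = sin 56.3°/V₂.
V₂ = V₁·sin 56.3°/sin 20.4° = 1876 × 2.3867 = 4477.54 m/s.

4478 m/s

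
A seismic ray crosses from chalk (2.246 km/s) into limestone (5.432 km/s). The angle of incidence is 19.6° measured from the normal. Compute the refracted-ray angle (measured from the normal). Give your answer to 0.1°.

Snell's law: sin θ₂ = (V₂/V₁)·sin θ₁ = (5.432/2.246)·sin 19.6° = 0.8113.
θ₂ = arcsin 0.8113 = 54.22° from the normal.

54.2°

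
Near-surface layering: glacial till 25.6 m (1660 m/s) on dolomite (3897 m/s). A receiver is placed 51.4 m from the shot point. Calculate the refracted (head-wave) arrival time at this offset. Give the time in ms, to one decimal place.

t = x/V₂ + 2h·√(V₂²−V₁²)/(V₁V₂).
√(V₂²−V₁²) = √(3897²−1660²) = 3525.8 m/s; delay term = 2·25.6·3525.8/(1660·3897) = 0.02791 s.
t = 51.4/3897 + 0.02791 = 0.04109 s.

41.1 ms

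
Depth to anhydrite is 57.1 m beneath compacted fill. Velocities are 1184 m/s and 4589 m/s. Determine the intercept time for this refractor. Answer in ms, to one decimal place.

93.2 ms

θ_c = arcsin(V₁/V₂) = arcsin(1184/4589) = 14.95°; cos θ_c = 0.9661.
tᵢ = 2h·cos θ_c / V₁ = 2·57.1·0.9661 / 1184 = 0.09319 s.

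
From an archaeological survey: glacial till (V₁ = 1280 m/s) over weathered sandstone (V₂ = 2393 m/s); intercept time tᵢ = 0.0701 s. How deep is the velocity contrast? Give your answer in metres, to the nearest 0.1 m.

53.1 m

h = tᵢ·V₁·V₂ / (2·√(V₂²−V₁²)).
√(V₂²−V₁²) = √(2393² − 1280²) = 2021.9 m/s.
h = 0.0701 s × 1280 × 2393 / (2 × 2021.9) = 53.10 m.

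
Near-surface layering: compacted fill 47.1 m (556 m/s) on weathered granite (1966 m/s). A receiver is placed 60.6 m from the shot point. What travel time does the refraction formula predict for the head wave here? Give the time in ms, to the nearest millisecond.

193 ms

t = x/V₂ + 2h·√(V₂²−V₁²)/(V₁V₂).
√(V₂²−V₁²) = √(1966²−556²) = 1885.7 m/s; delay term = 2·47.1·1885.7/(556·1966) = 0.16251 s.
t = 60.6/1966 + 0.16251 = 0.19333 s.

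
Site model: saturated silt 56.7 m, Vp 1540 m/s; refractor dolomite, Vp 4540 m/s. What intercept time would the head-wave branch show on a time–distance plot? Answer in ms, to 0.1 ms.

θ_c = arcsin(V₁/V₂) = arcsin(1540/4540) = 19.83°; cos θ_c = 0.9407.
tᵢ = 2h·cos θ_c / V₁ = 2·56.7·0.9407 / 1540 = 0.06927 s.

69.3 ms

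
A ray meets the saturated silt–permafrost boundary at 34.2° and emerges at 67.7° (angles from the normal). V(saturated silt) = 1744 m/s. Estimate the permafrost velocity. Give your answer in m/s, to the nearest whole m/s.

Snell's law: sin 34.2°/V₁ = sin 67.7°/V₂.
V₂ = V₁·sin 67.7°/sin 34.2° = 1744 × 1.6460 = 2870.69 m/s.

2871 m/s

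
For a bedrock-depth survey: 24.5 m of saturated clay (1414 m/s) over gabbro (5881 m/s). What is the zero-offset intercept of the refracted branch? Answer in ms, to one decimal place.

tᵢ = 2h·√(V₂²−V₁²)/(V₁V₂).
√(V₂²−V₁²) = √(5881²−1414²) = 5708.5 m/s.
tᵢ = 2·24.5·5708.5/(1414·5881) = 0.03364 s.

33.6 ms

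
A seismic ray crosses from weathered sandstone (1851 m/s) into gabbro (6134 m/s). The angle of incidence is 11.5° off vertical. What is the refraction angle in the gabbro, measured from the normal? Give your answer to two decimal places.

Snell's law: sin θ₂ = (V₂/V₁)·sin θ₁ = (6134/1851)·sin 11.5° = 0.6607.
θ₂ = sin⁻¹(0.6607) = 41.35° (from vertical).

41.35°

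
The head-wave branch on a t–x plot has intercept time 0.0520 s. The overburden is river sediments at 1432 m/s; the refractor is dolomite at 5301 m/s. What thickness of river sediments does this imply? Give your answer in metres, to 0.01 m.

θ_c = arcsin(1432/5301) = 15.67°; cos θ_c = 0.9628.
tᵢ = 2h cos θ_c/V₁ ⇒ h = tᵢ·V₁/(2 cos θ_c) = 0.052·1432/(2·0.9628) = 38.67 m.

38.67 m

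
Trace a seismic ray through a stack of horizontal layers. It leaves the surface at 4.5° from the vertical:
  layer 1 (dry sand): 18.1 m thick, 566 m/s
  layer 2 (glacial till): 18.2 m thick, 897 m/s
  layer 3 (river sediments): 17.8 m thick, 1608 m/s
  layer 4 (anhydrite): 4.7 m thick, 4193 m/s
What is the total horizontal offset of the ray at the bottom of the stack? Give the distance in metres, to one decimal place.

11.1 m

Ray parameter p = sin 4.5° / 566 m/s = 1.3862e-04 s/m.
Layer 1: θ = 4.50°; offset = 18.1·tan 4.50° = 1.425 m.
Layer 2: sin θ = p·897 = 0.1243 → θ = 7.14°; offset = 18.2·tan 7.14° = 2.281 m.
Layer 3: sin θ = p·1608 = 0.2229 → θ = 12.88°; offset = 17.8·tan 12.88° = 4.070 m.
Layer 4: sin θ = p·4193 = 0.5812 → θ = 35.54°; offset = 4.7·tan 35.54° = 3.357 m.
Σ offsets = 11.132 m.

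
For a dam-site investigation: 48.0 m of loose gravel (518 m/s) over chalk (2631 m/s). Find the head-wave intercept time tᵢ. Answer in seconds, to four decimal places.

0.1817 s

tᵢ = 2h·√(V₂²−V₁²)/(V₁V₂).
√(V₂²−V₁²) = √(2631²−518²) = 2579.5 m/s.
tᵢ = 2·48.0·2579.5/(518·2631) = 0.18170 s.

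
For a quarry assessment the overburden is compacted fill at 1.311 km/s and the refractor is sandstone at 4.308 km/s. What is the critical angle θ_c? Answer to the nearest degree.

At critical incidence the refracted ray runs along the interface (θ₂ = 90°), so sin θ_c = V₁/V₂.
θ_c = arcsin(1.311/4.308) = arcsin 0.3043 = 17.72°.

18°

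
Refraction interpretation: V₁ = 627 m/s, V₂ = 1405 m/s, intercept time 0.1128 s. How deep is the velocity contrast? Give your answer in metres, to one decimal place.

h = tᵢ·V₁·V₂ / (2·√(V₂²−V₁²)).
√(V₂²−V₁²) = √(1405² − 627²) = 1257.3 m/s.
h = 0.1128 s × 627 × 1405 / (2 × 1257.3) = 39.52 m.

39.5 m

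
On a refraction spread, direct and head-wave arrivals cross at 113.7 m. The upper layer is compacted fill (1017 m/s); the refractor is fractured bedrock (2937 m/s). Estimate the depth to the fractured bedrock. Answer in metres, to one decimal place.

39.6 m

x_cross = 2h·√((V₂+V₁)/(V₂−V₁)) → h = x_cross / (2·√((V₂+V₁)/(V₂−V₁))).
√((V₂+V₁)/(V₂−V₁)) = √((2937+1017)/(2937−1017)) = 1.4351.
h = 113.7 / (2·1.4351) = 39.62 m.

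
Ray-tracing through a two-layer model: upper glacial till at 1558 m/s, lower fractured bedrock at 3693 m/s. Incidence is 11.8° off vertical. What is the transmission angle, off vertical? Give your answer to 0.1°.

29.0°

Snell's law: sin θ₂ = (V₂/V₁)·sin θ₁ = (3693/1558)·sin 11.8° = 0.4847.
θ₂ = sin⁻¹(0.4847) = 28.99° (from vertical).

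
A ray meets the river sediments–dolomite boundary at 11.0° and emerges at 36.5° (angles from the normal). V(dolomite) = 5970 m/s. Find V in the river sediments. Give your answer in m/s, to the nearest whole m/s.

1915 m/s

sin 11.0° = 0.1908; sin 36.5° = 0.5948.
V₁ = V₂·(sin θ₁/sin θ₂) = 5970·(0.1908/0.5948) = 1915.07 m/s.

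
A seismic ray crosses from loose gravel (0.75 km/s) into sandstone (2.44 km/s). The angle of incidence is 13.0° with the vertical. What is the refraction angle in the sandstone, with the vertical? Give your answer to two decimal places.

47.04°

Snell's law: sin θ₂ = (V₂/V₁)·sin θ₁ = (2.44/0.75)·sin 13.0° = 0.7318.
θ₂ = arcsin 0.7318 = 47.04° from the normal.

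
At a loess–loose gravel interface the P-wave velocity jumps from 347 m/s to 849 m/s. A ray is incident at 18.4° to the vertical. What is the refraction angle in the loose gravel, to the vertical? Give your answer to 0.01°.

sin θ₁/V₁ = sin θ₂/V₂ ⇒ sin θ₂ = 849·sin 18.4°/347 = 849·0.3156/347 = 0.7723.
θ₂ = sin⁻¹(0.7723) = 50.56° (from vertical).

50.56°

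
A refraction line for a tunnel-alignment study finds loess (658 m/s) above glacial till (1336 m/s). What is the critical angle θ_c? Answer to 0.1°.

29.5°

Critical incidence: sin θ_c = V₁/V₂ = 658/1336 = 0.4925.
θ_c = arcsin 0.4925 = 29.51°.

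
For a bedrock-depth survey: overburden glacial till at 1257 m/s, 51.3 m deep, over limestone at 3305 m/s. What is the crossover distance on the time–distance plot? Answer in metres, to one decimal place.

153.1 m

θ_c = arcsin(1257/3305) = 22.35°, so cos θ_c = 0.9248 and tᵢ = 2h cos θ_c/V₁ = 0.0755 s.
At crossover x/V₁ = x/V₂ + tᵢ ⇒ x = tᵢ/(1/V₁ − 1/V₂) = 0.07549/(7.9554e-04 − 3.0257e-04) = 153.13 m.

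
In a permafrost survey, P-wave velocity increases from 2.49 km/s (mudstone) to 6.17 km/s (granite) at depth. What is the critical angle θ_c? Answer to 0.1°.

At critical incidence the refracted ray runs along the interface (θ₂ = 90°), so sin θ_c = V₁/V₂.
θ_c = arcsin(2.49/6.17) = arcsin 0.4036 = 23.80°.

23.8°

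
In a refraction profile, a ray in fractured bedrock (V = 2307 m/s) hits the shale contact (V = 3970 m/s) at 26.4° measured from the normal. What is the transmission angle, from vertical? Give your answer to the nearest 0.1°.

49.9°

sin θ₁/V₁ = sin θ₂/V₂ ⇒ sin θ₂ = 3970·sin 26.4°/2307 = 3970·0.4446/2307 = 0.7652.
θ₂ = arcsin 0.7652 = 49.92° from the normal.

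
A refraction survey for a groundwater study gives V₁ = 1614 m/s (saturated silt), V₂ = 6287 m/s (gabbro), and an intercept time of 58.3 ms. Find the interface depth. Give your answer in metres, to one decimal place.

48.7 m

h = tᵢ·V₁·V₂ / (2·√(V₂²−V₁²)).
√(V₂²−V₁²) = √(6287² − 1614²) = 6076.3 m/s.
h = 0.0583 s × 1614 × 6287 / (2 × 6076.3) = 48.68 m.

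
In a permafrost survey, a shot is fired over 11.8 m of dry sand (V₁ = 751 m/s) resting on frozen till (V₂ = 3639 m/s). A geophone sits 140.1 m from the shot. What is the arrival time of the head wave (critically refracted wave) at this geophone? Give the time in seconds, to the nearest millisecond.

0.069 s

θ_c = arcsin(V₁/V₂) = arcsin(751/3639) = 11.91°, cos θ_c = 0.9785.
Intercept time tᵢ = 2h cos θ_c / V₁ = 2·11.8·0.9785/751 = 0.03075 s.
t = x/V₂ + tᵢ = 140.1/3639 + 0.03075 = 0.06925 s.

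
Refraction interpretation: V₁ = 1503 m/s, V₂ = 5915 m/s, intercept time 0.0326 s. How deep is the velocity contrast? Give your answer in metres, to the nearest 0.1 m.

25.3 m

h = tᵢ·V₁·V₂ / (2·√(V₂²−V₁²)).
√(V₂²−V₁²) = √(5915² − 1503²) = 5720.9 m/s.
h = 0.0326 s × 1503 × 5915 / (2 × 5720.9) = 25.33 m.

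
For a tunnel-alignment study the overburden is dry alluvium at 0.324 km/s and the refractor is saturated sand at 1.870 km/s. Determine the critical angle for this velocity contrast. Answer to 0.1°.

10.0°

At critical incidence the refracted ray runs along the interface (θ₂ = 90°), so sin θ_c = V₁/V₂.
θ_c = arcsin(0.324/1.870) = arcsin 0.1733 = 9.98°.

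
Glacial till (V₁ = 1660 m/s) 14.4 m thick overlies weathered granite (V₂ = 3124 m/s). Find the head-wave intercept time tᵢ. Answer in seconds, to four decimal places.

0.0147 s

tᵢ = 2h·√(V₂²−V₁²)/(V₁V₂).
√(V₂²−V₁²) = √(3124²−1660²) = 2646.5 m/s.
tᵢ = 2·14.4·2646.5/(1660·3124) = 0.01470 s.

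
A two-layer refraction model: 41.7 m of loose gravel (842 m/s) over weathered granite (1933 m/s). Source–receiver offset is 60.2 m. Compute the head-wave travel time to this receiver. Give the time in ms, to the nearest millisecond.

θ_c = arcsin(V₁/V₂) = arcsin(842/1933) = 25.82°, cos θ_c = 0.9001.
Intercept time tᵢ = 2h cos θ_c / V₁ = 2·41.7·0.9001/842 = 0.08916 s.
t = x/V₂ + tᵢ = 60.2/1933 + 0.08916 = 0.12030 s.

120 ms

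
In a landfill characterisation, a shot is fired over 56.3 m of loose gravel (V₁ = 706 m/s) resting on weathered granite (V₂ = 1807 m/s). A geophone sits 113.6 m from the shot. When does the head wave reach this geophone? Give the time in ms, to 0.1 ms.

θ_c = arcsin(V₁/V₂) = arcsin(706/1807) = 23.00°, cos θ_c = 0.9205.
Intercept time tᵢ = 2h cos θ_c / V₁ = 2·56.3·0.9205/706 = 0.14681 s.
t = x/V₂ + tᵢ = 113.6/1807 + 0.14681 = 0.20968 s.

209.7 ms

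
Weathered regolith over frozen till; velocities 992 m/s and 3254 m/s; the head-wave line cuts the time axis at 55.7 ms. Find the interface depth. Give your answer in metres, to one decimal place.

29.0 m

θ_c = arcsin(992/3254) = 17.75°; cos θ_c = 0.9524.
tᵢ = 2h cos θ_c/V₁ ⇒ h = tᵢ·V₁/(2 cos θ_c) = 0.0557·992/(2·0.9524) = 29.01 m.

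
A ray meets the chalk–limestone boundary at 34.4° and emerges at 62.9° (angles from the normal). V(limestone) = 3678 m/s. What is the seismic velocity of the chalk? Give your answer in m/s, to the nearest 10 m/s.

2330 m/s

sin 34.4° = 0.5650; sin 62.9° = 0.8902.
V₁ = V₂·(sin θ₁/sin θ₂) = 3678·(0.5650/0.8902) = 2334.22 m/s.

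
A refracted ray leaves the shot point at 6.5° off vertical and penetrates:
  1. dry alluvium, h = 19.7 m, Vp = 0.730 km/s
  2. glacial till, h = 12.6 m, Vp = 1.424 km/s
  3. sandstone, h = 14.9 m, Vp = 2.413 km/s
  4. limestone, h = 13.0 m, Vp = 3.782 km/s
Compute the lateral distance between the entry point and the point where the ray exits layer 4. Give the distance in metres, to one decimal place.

20.5 m

p = sin θ₁/V₁ = sin 6.5°/0.730 = 1.5507e-01 s/km is conserved through the stack.
Layer 1: θ = 6.50°; offset = 19.7·tan 6.50° = 2.245 m.
Layer 2: sin θ = p·1.424 = 0.2208 → θ = 12.76°; offset = 12.6·tan 12.76° = 2.853 m.
Layer 3: sin θ = p·2.413 = 0.3742 → θ = 21.97°; offset = 14.9·tan 21.97° = 6.012 m.
Layer 4: sin θ = p·3.782 = 0.5865 → θ = 35.91°; offset = 13.0·tan 35.91° = 9.413 m.
Σ offsets = 20.523 m.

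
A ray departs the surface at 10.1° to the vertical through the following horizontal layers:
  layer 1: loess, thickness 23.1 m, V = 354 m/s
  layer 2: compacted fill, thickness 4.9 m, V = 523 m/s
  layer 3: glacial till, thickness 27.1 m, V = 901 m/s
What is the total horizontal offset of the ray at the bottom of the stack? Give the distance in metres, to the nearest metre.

19 m

Apply Snell's law at each interface; in layer i the horizontal offset is hᵢ·tan θᵢ.
Layer 1: θ = 10.10°; offset = 23.1·tan 10.10° = 4.115 m.
Layer 2: sin θ = 523·sin 10.1°/354 = 0.2591, θ = 15.02°; offset = 4.9·tan 15.02° = 1.314 m.
Layer 3: sin θ = 901·sin 10.1°/354 = 0.4463, θ = 26.51°; offset = 27.1·tan 26.51° = 13.517 m.
Σ offsets = 18.946 m.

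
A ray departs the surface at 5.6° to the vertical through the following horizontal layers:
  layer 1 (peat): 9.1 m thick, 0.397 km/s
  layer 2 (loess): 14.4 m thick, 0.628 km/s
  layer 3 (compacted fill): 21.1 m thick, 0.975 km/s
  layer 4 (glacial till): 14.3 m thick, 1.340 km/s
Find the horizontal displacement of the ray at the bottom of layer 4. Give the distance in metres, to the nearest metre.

Ray parameter p = sin 5.6° / 0.397 km/s = 2.4580e-01 s/km.
Layer 1: θ = 5.60°; offset = 9.1·tan 5.60° = 0.892 m.
Layer 2: sin θ = p·0.628 = 0.1544 → θ = 8.88°; offset = 14.4·tan 8.88° = 2.250 m.
Layer 3: sin θ = p·0.975 = 0.2397 → θ = 13.87°; offset = 21.1·tan 13.87° = 5.209 m.
Layer 4: sin θ = p·1.340 = 0.3294 → θ = 19.23°; offset = 14.3·tan 19.23° = 4.988 m.
Total horizontal offset = 13.339 m.

13 m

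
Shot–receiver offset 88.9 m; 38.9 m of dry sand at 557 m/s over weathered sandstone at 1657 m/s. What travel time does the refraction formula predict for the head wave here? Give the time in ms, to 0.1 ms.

185.2 ms

θ_c = arcsin(V₁/V₂) = arcsin(557/1657) = 19.64°, cos θ_c = 0.9418.
Intercept time tᵢ = 2h cos θ_c / V₁ = 2·38.9·0.9418/557 = 0.13155 s.
t = x/V₂ + tᵢ = 88.9/1657 + 0.13155 = 0.18520 s.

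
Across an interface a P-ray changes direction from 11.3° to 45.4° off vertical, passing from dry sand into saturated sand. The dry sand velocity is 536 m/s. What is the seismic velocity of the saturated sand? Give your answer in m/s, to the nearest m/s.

1948 m/s

sin 11.3° = 0.1959; sin 45.4° = 0.7120.
V₂ = V₁·(sin θ₂/sin θ₁) = 536·(0.7120/0.1959) = 1947.71 m/s.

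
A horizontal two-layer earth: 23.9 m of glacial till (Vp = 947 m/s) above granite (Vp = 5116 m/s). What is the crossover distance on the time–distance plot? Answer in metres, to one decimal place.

θ_c = arcsin(947/5116) = 10.67°, so cos θ_c = 0.9827 and tᵢ = 2h cos θ_c/V₁ = 0.0496 s.
At crossover x/V₁ = x/V₂ + tᵢ ⇒ x = tᵢ/(1/V₁ − 1/V₂) = 0.04960/(1.0560e-03 − 1.9547e-04) = 57.64 m.

57.6 m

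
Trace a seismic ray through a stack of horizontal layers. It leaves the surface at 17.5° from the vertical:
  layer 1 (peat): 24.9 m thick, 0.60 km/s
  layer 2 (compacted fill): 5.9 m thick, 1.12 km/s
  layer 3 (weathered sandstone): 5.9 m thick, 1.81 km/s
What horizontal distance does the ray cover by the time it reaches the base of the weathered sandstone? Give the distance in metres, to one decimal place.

24.6 m

Ray parameter p = sin 17.5° / 0.60 km/s = 5.0118e-01 s/km.
Layer 1: θ = 17.50°; offset = 24.9·tan 17.50° = 7.851 m.
Layer 2: sin θ = p·1.12 = 0.5613 → θ = 34.15°; offset = 5.9·tan 34.15° = 4.002 m.
Layer 3: sin θ = p·1.81 = 0.9071 → θ = 65.11°; offset = 5.9·tan 65.11° = 12.717 m.
Σ offsets = 24.570 m.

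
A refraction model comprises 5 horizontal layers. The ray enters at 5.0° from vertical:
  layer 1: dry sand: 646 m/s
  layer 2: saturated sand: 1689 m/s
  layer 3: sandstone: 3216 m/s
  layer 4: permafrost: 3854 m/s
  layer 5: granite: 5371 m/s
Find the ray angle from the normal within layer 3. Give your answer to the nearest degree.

26°

Snell's law across each interface conserves sin θ / V, so sin θ_3 = V_3·sin θ₁/V₁.
sin θ_3 = 3216 × sin 5.0° / 646 = 0.4339.
θ_3 = 25.71° from the vertical.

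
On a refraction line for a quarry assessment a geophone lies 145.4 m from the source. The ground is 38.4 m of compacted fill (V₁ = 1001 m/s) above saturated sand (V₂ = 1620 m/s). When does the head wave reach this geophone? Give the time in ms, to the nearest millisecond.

θ_c = arcsin(V₁/V₂) = arcsin(1001/1620) = 38.16°, cos θ_c = 0.7863.
Intercept time tᵢ = 2h cos θ_c / V₁ = 2·38.4·0.7863/1001 = 0.06032 s.
t = x/V₂ + tᵢ = 145.4/1620 + 0.06032 = 0.15008 s.

150 ms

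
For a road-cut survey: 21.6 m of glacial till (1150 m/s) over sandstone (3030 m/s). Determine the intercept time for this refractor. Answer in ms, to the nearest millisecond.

θ_c = arcsin(V₁/V₂) = arcsin(1150/3030) = 22.31°; cos θ_c = 0.9252.
tᵢ = 2h·cos θ_c / V₁ = 2·21.6·0.9252 / 1150 = 0.03475 s.

35 ms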